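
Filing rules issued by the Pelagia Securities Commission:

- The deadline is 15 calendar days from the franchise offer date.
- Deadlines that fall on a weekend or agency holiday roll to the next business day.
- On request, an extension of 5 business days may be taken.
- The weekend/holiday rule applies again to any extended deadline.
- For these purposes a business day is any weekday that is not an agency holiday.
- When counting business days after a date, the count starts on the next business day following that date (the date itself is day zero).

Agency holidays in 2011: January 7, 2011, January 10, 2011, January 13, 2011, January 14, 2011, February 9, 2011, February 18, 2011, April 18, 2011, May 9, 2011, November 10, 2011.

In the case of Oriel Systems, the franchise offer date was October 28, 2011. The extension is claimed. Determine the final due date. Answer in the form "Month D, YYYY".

Trigger date October 28, 2011 + 15 calendar days = November 12, 2011.
November 12, 2011 falls on a Saturday. Rolling to the next business day gives November 14, 2011, a Monday.
The 5-business-day extension runs from November 14, 2011 to November 21, 2011.
November 21, 2011 is a Monday and not a listed holiday, so it stands.
The final due date is November 21, 2011.

November 21, 2011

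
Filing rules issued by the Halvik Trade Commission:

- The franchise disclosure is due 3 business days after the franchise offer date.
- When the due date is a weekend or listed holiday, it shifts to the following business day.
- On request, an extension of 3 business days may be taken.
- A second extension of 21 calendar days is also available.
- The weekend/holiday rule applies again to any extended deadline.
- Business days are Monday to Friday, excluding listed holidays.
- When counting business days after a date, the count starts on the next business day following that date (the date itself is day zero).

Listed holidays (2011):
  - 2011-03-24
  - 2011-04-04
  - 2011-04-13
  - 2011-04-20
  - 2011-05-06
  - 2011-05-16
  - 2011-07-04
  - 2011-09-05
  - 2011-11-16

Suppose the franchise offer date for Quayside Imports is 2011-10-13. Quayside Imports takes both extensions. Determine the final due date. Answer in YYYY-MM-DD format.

Counting 3 business days after 2011-10-13 (skipping weekends and listed holidays) reaches 2011-10-18.
Since 2011-10-18 is a Tuesday and not a holiday, the date is unchanged.
The 3-business-day extension runs from 2011-10-18 to 2011-10-21.
2011-10-21 is a Friday and not a listed holiday, so it stands.
Applying the 21-calendar-day extension: 2011-10-21 + 21 days = 2011-11-11.
2011-11-11 is a Friday and not a listed holiday, so it stands.
Deadline: 2011-11-11.

2011-11-11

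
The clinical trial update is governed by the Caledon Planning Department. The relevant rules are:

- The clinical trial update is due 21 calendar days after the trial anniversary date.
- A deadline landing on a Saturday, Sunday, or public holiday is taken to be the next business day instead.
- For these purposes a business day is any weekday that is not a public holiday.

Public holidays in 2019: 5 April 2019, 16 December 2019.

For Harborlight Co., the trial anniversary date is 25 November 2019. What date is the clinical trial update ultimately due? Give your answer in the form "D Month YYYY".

Adding 21 calendar days to 25 November 2019 gives 16 December 2019.
16 December 2019 is a listed holiday, so it moves to the next business day, 17 December 2019 (Tuesday).
The final due date is 17 December 2019.

17 December 2019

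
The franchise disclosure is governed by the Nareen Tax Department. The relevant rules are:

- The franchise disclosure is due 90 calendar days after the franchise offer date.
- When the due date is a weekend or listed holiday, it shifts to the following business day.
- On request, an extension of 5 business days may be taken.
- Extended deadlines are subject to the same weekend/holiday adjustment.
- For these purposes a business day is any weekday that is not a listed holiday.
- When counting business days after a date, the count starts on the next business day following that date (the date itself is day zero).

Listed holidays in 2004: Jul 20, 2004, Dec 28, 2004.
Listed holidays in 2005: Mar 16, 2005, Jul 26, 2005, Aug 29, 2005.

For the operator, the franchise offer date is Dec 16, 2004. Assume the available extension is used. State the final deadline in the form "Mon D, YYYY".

Trigger date Dec 16, 2004 + 90 calendar days = Mar 16, 2005.
Mar 16, 2005 is a listed holiday; the next business day is Mar 17, 2005 (Thursday).
Counting 5 further business days from Mar 17, 2005 reaches Mar 24, 2005.
Mar 24, 2005 (Thursday) is already a business day.
Deadline: Mar 24, 2005.

Mar 24, 2005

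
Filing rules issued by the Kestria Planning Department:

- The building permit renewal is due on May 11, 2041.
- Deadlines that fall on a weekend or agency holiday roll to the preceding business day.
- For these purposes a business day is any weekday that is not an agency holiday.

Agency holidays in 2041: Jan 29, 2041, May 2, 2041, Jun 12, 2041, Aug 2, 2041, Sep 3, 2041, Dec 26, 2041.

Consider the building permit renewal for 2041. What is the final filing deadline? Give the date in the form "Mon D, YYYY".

May 10, 2041

Start from the fixed due date, May 11, 2041.
May 11, 2041 is a Saturday, so it moves to the preceding business day, May 10, 2041 (Friday).
Final deadline: May 10, 2041.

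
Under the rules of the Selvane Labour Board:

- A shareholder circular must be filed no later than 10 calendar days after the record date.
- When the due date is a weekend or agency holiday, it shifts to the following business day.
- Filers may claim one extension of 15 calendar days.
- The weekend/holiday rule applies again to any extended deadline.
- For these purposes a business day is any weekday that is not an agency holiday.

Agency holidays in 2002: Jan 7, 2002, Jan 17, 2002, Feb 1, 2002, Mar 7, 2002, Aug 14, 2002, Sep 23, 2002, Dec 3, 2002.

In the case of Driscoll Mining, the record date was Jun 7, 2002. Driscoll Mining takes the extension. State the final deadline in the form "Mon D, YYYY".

10 calendar days after Jun 7, 2002 is Jun 17, 2002.
Jun 17, 2002 (Monday) is already a business day.
Applying the 15-calendar-day extension: Jun 17, 2002 + 15 days = Jul 2, 2002.
Jul 2, 2002 is a Tuesday and not a listed holiday, so it stands.
Final deadline: Jul 2, 2002.

Jul 2, 2002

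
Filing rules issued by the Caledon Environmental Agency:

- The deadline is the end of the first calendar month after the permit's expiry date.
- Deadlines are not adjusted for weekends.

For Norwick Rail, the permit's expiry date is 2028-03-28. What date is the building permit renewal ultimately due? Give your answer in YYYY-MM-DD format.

1 month after 2028-03-28 is April 2028; that month ends on 2028-04-30.
No adjustment is made for weekends or holidays, so 2028-04-30 stands.
Deadline: 2028-04-30.

2028-04-30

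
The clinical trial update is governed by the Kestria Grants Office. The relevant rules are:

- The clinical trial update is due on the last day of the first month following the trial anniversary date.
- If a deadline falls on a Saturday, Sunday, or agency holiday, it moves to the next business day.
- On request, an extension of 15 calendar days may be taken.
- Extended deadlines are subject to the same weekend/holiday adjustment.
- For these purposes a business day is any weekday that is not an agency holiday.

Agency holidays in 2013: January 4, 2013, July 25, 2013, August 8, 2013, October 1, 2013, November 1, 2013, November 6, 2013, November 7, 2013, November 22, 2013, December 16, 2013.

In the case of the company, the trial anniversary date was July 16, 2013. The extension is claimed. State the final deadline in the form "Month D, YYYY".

September 17, 2013

1 month after July 16, 2013 is August 2013; that month ends on August 31, 2013.
Because August 31, 2013 is a Saturday, the deadline becomes September 2, 2013 (Monday).
With the 15-day extension, September 2, 2013 becomes September 17, 2013.
September 17, 2013 (Tuesday) is already a business day.
The final due date is September 17, 2013.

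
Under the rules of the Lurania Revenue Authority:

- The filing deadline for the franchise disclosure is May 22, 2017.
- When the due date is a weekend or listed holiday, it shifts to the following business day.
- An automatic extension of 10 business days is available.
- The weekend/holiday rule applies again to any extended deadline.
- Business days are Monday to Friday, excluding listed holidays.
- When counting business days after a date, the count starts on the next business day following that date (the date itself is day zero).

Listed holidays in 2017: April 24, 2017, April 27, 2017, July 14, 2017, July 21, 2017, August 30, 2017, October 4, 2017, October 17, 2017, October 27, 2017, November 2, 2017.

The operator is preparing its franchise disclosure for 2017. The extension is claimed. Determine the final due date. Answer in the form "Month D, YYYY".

June 5, 2017

The stated deadline is May 22, 2017.
May 22, 2017 falls on a Monday, which is a business day, so no adjustment is needed.
Counting 10 further business days from May 22, 2017 reaches June 5, 2017.
June 5, 2017 is a Monday and not a listed holiday, so it stands.
Final deadline: June 5, 2017.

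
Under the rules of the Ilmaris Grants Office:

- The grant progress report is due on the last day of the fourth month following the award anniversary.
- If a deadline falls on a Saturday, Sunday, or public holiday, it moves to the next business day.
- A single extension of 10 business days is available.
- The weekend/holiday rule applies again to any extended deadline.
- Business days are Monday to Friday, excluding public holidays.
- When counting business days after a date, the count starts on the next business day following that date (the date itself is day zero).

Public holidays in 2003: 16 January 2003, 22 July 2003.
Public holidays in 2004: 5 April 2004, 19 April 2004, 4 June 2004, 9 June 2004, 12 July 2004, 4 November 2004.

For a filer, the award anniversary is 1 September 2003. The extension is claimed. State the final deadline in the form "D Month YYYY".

16 February 2004

4 months after 1 September 2003 is January 2004; that month ends on 31 January 2004.
31 January 2004 is a Saturday; the next business day is 2 February 2004 (Monday).
Applying the 10-business-day extension: 10 business days after 2 February 2004 is 16 February 2004.
Since 16 February 2004 is a Monday and not a holiday, the date is unchanged.
So the filing is due 16 February 2004.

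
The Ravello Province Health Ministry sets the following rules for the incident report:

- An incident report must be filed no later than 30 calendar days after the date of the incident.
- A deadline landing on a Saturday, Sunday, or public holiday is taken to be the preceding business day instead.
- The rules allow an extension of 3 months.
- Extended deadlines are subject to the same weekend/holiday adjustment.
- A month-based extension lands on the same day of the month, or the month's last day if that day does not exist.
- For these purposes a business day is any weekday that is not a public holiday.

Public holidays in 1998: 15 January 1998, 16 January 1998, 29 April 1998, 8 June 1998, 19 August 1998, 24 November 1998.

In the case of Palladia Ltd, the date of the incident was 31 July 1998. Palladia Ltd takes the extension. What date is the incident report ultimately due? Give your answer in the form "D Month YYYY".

From 31 July 1998, 30 calendar days later is 30 August 1998.
30 August 1998 falls on a Sunday. Rolling to the preceding business day gives 28 August 1998, a Friday.
Add 3 months to 28 August 1998: 28 November 1998.
28 November 1998 is a Saturday, so it moves to the preceding business day, 27 November 1998 (Friday).
Final deadline: 27 November 1998.

27 November 1998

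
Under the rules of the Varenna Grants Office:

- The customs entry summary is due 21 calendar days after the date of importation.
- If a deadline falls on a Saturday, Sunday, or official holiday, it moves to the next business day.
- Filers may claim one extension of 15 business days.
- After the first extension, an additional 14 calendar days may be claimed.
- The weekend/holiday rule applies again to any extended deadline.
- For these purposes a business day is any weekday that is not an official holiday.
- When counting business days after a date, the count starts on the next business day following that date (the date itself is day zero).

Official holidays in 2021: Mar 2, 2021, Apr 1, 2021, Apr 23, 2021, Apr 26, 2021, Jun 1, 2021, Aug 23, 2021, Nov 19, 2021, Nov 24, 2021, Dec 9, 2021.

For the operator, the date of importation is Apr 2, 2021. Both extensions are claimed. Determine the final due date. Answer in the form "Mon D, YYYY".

Jun 2, 2021

From Apr 2, 2021, 21 calendar days later is Apr 23, 2021.
Apr 23, 2021 is a listed holiday; the next business day is Apr 27, 2021 (Tuesday).
Counting 15 further business days from Apr 27, 2021 reaches May 18, 2021.
May 18, 2021 falls on a Tuesday, which is a business day, so no adjustment is needed.
Add the 14 calendar-day extension to May 18, 2021: Jun 1, 2021.
Jun 1, 2021 is a listed holiday, so it moves to the next business day, Jun 2, 2021 (Wednesday).
Deadline: Jun 2, 2021.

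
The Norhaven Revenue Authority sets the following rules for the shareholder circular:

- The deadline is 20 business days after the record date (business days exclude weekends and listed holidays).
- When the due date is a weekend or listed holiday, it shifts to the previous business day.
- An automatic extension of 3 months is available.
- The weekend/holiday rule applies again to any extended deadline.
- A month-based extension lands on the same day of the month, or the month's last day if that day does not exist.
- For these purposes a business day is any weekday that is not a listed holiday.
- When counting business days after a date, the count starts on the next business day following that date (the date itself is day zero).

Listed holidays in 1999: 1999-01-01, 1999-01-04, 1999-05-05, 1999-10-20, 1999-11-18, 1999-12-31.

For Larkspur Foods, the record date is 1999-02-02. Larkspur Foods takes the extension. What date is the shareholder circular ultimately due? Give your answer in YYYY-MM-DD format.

1999-06-02

Starting the day after 1999-02-02 and counting 20 business days lands on 1999-03-02.
Since 1999-03-02 is a Tuesday and not a holiday, the date is unchanged.
The 3 months extension carries 1999-03-02 to 1999-06-02.
1999-06-02 (Wednesday) is already a business day.
Deadline: 1999-06-02.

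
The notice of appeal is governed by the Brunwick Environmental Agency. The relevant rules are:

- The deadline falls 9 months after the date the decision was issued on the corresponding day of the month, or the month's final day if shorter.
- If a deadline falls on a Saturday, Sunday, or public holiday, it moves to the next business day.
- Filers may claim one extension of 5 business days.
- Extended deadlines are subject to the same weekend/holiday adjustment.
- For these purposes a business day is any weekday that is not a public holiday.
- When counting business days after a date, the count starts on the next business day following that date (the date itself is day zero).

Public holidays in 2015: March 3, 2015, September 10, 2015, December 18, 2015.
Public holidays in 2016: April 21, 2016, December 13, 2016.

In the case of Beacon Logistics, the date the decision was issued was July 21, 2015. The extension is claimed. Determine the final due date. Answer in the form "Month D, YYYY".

9 months from July 21, 2015 is April 21, 2016.
April 21, 2016 is a listed holiday, so it moves to the next business day, April 22, 2016 (Friday).
Applying the 5-business-day extension: 5 business days after April 22, 2016 is April 29, 2016.
April 29, 2016 falls on a Friday, which is a business day, so no adjustment is needed.
Final deadline: April 29, 2016.

April 29, 2016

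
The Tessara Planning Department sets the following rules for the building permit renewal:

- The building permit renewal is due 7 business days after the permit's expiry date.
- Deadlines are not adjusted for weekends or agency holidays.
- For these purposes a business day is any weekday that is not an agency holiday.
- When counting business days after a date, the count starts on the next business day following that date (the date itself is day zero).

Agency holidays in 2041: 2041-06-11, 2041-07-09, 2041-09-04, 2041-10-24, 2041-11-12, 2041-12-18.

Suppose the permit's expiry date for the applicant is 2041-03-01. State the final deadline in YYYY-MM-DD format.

7 business days after 2041-03-01, excluding weekends and holidays, is 2041-03-12.
2041-03-12 is a Tuesday; no weekend or holiday adjustment applies.
Final deadline: 2041-03-12.

2041-03-12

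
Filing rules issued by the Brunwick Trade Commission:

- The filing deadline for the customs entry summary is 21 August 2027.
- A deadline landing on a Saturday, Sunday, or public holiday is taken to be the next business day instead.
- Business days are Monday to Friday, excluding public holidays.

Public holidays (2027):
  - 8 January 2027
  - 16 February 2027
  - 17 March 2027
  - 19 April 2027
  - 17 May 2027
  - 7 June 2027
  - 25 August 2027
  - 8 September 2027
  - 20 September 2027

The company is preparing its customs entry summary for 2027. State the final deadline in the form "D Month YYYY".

The statutory due date is 21 August 2027.
21 August 2027 is a Saturday, so it moves to the next business day, 23 August 2027 (Monday).
So the filing is due 23 August 2027.

23 August 2027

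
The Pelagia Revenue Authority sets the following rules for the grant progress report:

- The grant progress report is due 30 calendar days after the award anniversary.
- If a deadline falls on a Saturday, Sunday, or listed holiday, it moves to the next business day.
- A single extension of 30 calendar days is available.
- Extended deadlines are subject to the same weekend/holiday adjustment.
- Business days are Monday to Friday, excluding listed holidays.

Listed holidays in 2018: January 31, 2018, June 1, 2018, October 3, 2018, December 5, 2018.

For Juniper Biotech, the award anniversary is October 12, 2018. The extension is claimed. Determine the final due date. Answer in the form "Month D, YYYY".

December 12, 2018

30 calendar days after October 12, 2018 is November 11, 2018.
November 11, 2018 falls on a Sunday. Rolling to the next business day gives November 12, 2018, a Monday.
The 30-calendar-day extension moves the deadline from November 12, 2018 to December 12, 2018.
December 12, 2018 falls on a Wednesday, which is a business day, so no adjustment is needed.
Final deadline: December 12, 2018.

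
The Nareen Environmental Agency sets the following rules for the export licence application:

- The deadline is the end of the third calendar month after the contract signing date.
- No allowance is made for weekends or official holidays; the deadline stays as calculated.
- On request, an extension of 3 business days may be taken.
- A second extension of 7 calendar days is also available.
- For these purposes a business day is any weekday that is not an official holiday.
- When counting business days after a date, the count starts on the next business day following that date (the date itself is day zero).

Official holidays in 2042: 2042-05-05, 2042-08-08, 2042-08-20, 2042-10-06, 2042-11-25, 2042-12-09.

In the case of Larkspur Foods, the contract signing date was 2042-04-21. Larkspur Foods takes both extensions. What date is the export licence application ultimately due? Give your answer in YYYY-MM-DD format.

The third month after 2042-04-21 is July 2042, whose last day is 2042-07-31.
2042-07-31 is a Thursday; no weekend or holiday adjustment applies.
Applying the 3-business-day extension: 3 business days after 2042-07-31 is 2042-08-05.
No adjustment is made for weekends or holidays, so 2042-08-05 stands.
The 7-calendar-day extension moves the deadline from 2042-08-05 to 2042-08-12.
2042-08-12 is a Tuesday; no weekend or holiday adjustment applies.
So the filing is due 2042-08-12.

2042-08-12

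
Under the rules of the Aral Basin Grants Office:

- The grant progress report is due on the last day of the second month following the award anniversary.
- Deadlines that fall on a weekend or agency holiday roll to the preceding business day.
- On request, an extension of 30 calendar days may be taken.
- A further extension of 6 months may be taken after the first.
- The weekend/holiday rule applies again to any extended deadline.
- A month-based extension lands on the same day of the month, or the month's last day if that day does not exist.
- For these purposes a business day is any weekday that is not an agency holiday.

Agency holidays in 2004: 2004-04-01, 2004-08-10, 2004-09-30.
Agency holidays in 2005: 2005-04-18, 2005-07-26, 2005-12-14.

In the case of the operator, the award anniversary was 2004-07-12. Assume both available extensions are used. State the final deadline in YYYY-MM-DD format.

2 months after 2004-07-12 is September 2004; that month ends on 2004-09-30.
2004-09-30 is a listed holiday, so it moves to the preceding business day, 2004-09-29 (Wednesday).
With the 30-day extension, 2004-09-29 becomes 2004-10-29.
2004-10-29 falls on a Friday, which is a business day, so no adjustment is needed.
Add 6 months to 2004-10-29: 2005-04-29.
2005-04-29 falls on a Friday, which is a business day, so no adjustment is needed.
So the filing is due 2005-04-29.

2005-04-29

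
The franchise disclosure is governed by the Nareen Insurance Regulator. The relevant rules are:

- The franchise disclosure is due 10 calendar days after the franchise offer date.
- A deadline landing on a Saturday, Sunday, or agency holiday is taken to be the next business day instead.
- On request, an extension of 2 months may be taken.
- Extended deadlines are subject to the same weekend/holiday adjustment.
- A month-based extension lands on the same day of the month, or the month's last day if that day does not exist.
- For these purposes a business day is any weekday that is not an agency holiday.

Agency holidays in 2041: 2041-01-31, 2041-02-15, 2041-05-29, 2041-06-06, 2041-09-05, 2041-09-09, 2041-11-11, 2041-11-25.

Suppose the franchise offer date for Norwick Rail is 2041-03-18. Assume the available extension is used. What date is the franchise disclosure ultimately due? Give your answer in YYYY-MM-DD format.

2041-05-28

Adding 10 calendar days to 2041-03-18 gives 2041-03-28.
Since 2041-03-28 is a Thursday and not a holiday, the date is unchanged.
Applying the 2 months extension: 2 months after 2041-03-28 is 2041-05-28.
2041-05-28 falls on a Tuesday, which is a business day, so no adjustment is needed.
The final due date is 2041-05-28.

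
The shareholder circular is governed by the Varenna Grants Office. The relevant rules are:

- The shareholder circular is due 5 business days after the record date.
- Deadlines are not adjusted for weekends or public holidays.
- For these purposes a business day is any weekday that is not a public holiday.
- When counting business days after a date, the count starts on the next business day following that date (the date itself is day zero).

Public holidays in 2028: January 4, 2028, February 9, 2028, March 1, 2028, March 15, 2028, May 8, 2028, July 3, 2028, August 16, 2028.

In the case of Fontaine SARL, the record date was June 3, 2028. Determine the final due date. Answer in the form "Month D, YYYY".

5 business days after June 3, 2028, excluding weekends and holidays, is June 9, 2028.
June 9, 2028 is a Friday; no weekend or holiday adjustment applies.
Deadline: June 9, 2028.

June 9, 2028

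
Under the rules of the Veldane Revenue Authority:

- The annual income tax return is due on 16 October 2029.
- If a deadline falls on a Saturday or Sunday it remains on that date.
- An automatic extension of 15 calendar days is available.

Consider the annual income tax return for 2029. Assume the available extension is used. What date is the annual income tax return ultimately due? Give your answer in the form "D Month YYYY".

31 October 2029

Start from the fixed due date, 16 October 2029.
16 October 2029 falls on a Tuesday. The rules make no weekend/holiday allowance, so it remains 16 October 2029.
Add the 15 calendar-day extension to 16 October 2029: 31 October 2029.
No adjustment is made for weekends or holidays, so 31 October 2029 stands.
So the filing is due 31 October 2029.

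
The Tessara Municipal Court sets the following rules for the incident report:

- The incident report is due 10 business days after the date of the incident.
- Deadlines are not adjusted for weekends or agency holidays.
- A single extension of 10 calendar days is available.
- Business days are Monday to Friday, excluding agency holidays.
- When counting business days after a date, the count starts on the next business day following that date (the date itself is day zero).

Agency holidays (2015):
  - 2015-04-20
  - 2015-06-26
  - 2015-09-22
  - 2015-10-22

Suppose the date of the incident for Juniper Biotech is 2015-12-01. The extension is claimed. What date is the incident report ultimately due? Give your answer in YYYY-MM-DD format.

2015-12-25

Counting 10 business days after 2015-12-01 (skipping weekends and listed holidays) reaches 2015-12-15.
No adjustment is made for weekends or holidays, so 2015-12-15 stands.
Add the 10 calendar-day extension to 2015-12-15: 2015-12-25.
2015-12-25 falls on a Friday. The rules make no weekend/holiday allowance, so it remains 2015-12-25.
Final deadline: 2015-12-25.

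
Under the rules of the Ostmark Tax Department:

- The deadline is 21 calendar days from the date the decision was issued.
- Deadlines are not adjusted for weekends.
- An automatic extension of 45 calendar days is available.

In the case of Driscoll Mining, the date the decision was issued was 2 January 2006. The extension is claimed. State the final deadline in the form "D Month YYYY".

From 2 January 2006, 21 calendar days later is 23 January 2006.
23 January 2006 falls on a Monday. The rules make no weekend/holiday allowance, so it remains 23 January 2006.
With the 45-day extension, 23 January 2006 becomes 9 March 2006.
9 March 2006 falls on a Thursday. The rules make no weekend/holiday allowance, so it remains 9 March 2006.
The final due date is 9 March 2006.

9 March 2006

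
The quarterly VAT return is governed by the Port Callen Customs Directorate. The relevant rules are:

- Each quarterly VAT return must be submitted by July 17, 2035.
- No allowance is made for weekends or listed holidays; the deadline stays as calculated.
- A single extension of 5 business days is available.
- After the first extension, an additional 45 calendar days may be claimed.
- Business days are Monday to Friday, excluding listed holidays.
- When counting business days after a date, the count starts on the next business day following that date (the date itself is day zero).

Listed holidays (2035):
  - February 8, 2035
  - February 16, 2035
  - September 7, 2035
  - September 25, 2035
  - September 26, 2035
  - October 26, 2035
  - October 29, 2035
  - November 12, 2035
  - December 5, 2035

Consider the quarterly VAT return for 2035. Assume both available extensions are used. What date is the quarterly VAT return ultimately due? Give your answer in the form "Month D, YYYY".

The statutory due date is July 17, 2035.
July 17, 2035 falls on a Tuesday. The rules make no weekend/holiday allowance, so it remains July 17, 2035.
Counting 5 further business days from July 17, 2035 reaches July 24, 2035.
July 24, 2035 is a Tuesday; no weekend or holiday adjustment applies.
The 45-calendar-day extension moves the deadline from July 24, 2035 to September 7, 2035.
September 7, 2035 falls on a Friday. The rules make no weekend/holiday allowance, so it remains September 7, 2035.
So the filing is due September 7, 2035.

September 7, 2035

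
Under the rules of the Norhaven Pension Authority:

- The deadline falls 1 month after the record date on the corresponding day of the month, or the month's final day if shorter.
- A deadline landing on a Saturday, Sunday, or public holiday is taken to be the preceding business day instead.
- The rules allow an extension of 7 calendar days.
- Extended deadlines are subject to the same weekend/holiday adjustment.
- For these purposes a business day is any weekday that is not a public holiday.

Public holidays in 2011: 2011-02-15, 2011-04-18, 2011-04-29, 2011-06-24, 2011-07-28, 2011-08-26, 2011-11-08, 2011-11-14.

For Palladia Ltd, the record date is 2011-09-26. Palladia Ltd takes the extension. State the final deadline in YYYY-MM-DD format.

2011-11-02

1 month from 2011-09-26 is 2011-10-26.
Since 2011-10-26 is a Wednesday and not a holiday, the date is unchanged.
With the 7-day extension, 2011-10-26 becomes 2011-11-02.
2011-11-02 (Wednesday) is already a business day.
So the filing is due 2011-11-02.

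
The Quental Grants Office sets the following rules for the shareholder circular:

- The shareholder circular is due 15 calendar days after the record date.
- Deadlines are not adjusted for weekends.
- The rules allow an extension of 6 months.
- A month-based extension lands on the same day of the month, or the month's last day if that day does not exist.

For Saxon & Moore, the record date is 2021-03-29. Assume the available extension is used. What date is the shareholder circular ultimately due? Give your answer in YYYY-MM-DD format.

2021-10-13

15 calendar days after 2021-03-29 is 2021-04-13.
2021-04-13 is a Tuesday; no weekend or holiday adjustment applies.
Add 6 months to 2021-04-13: 2021-10-13.
No adjustment is made for weekends or holidays, so 2021-10-13 stands.
Final deadline: 2021-10-13.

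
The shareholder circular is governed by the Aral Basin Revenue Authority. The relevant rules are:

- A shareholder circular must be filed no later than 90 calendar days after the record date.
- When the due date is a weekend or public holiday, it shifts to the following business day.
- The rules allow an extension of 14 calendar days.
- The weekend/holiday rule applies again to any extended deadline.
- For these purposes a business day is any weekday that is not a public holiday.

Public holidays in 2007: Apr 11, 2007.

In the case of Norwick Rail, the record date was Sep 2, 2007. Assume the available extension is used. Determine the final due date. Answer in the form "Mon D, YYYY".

Dec 17, 2007

Adding 90 calendar days to Sep 2, 2007 gives Dec 1, 2007.
Because Dec 1, 2007 is a Saturday, the deadline becomes Dec 3, 2007 (Monday).
The 14-calendar-day extension moves the deadline from Dec 3, 2007 to Dec 17, 2007.
Dec 17, 2007 (Monday) is already a business day.
Final deadline: Dec 17, 2007.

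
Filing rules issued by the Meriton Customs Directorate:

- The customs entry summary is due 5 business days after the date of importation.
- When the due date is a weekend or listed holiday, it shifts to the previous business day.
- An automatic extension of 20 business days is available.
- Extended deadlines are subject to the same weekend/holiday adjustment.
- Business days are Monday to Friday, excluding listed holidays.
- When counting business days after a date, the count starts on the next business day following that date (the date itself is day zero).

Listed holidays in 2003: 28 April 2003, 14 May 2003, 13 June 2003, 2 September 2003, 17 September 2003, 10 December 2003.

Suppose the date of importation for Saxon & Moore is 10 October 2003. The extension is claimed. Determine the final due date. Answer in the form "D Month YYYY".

5 business days after 10 October 2003, excluding weekends and holidays, is 17 October 2003.
Since 17 October 2003 is a Friday and not a holiday, the date is unchanged.
The 20-business-day extension runs from 17 October 2003 to 14 November 2003.
14 November 2003 falls on a Friday, which is a business day, so no adjustment is needed.
So the filing is due 14 November 2003.

14 November 2003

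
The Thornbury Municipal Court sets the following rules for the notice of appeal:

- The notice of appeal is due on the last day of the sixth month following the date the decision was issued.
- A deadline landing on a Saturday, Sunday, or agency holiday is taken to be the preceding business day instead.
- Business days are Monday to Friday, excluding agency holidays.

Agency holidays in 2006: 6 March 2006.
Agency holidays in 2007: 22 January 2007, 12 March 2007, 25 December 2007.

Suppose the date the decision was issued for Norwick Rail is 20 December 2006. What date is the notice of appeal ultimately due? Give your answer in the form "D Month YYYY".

The sixth month after 20 December 2006 is June 2007, whose last day is 30 June 2007.
30 June 2007 falls on a Saturday. Rolling to the preceding business day gives 29 June 2007, a Friday.
Final deadline: 29 June 2007.

29 June 2007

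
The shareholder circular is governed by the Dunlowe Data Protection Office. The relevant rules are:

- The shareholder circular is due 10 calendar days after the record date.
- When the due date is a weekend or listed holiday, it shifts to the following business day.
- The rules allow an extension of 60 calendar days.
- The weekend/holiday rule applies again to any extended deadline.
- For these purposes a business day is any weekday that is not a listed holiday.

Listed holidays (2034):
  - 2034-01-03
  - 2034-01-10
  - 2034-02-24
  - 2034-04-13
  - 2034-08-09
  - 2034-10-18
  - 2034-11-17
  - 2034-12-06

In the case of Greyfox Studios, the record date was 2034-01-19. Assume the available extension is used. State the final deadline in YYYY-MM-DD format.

2034-03-31

Adding 10 calendar days to 2034-01-19 gives 2034-01-29.
Because 2034-01-29 is a Sunday, the deadline becomes 2034-01-30 (Monday).
Applying the 60-calendar-day extension: 2034-01-30 + 60 days = 2034-03-31.
2034-03-31 is a Friday and not a listed holiday, so it stands.
Deadline: 2034-03-31.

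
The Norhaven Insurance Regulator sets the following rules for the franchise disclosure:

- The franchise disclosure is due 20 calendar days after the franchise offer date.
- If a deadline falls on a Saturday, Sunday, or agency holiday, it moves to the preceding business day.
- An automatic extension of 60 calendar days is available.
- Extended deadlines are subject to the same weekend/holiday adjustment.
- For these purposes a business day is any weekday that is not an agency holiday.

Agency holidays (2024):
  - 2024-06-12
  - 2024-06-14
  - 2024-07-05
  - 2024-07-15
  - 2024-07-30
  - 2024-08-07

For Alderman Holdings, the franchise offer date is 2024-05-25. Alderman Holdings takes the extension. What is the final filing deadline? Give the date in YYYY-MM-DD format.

2024-08-12

20 calendar days after 2024-05-25 is 2024-06-14.
Because 2024-06-14 is a listed holiday, the deadline becomes 2024-06-13 (Thursday).
Add the 60 calendar-day extension to 2024-06-13: 2024-08-12.
2024-08-12 falls on a Monday, which is a business day, so no adjustment is needed.
So the filing is due 2024-08-12.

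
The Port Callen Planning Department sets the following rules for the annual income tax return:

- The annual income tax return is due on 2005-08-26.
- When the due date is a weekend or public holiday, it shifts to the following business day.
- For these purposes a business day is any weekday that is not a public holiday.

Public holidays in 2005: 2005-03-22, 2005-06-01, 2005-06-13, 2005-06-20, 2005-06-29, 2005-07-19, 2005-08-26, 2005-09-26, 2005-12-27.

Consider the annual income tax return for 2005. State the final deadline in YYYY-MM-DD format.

2005-08-29

The statutory due date is 2005-08-26.
2005-08-26 is a listed holiday, so it moves to the next business day, 2005-08-29 (Monday).
Final deadline: 2005-08-29.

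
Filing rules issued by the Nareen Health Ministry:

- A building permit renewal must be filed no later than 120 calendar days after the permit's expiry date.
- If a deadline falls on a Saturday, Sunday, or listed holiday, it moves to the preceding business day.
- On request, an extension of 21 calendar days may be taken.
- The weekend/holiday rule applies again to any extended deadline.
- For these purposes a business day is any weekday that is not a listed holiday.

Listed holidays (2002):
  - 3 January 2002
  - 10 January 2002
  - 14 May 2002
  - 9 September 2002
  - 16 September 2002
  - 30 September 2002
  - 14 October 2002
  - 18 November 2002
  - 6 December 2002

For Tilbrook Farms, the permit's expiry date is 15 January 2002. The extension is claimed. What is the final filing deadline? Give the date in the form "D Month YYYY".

5 June 2002

Adding 120 calendar days to 15 January 2002 gives 15 May 2002.
15 May 2002 is a Wednesday and not a listed holiday, so it stands.
The 21-calendar-day extension moves the deadline from 15 May 2002 to 5 June 2002.
5 June 2002 is a Wednesday and not a listed holiday, so it stands.
The final due date is 5 June 2002.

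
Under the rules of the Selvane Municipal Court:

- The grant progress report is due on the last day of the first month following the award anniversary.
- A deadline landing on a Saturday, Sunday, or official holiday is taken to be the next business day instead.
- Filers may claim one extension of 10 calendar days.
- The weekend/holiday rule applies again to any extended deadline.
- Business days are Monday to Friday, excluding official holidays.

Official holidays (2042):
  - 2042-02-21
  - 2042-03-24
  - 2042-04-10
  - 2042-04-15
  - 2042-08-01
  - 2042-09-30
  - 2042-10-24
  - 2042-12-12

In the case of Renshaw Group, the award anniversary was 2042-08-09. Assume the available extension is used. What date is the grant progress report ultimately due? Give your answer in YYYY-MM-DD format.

2042-10-13

The first month after 2042-08-09 is September 2042, whose last day is 2042-09-30.
2042-09-30 is a listed holiday, so it moves to the next business day, 2042-10-01 (Wednesday).
With the 10-day extension, 2042-10-01 becomes 2042-10-11.
2042-10-11 is a Saturday, so it moves to the next business day, 2042-10-13 (Monday).
Final deadline: 2042-10-13.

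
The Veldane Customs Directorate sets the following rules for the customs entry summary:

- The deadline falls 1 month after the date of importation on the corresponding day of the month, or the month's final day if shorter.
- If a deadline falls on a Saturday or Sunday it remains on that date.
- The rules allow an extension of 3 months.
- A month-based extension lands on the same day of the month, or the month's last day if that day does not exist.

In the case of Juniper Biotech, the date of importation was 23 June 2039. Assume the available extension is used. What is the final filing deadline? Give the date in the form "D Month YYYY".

23 October 2039

1 month after 23 June 2039, on the same day of the month, is 23 July 2039.
23 July 2039 falls on a Saturday. The rules make no weekend/holiday allowance, so it remains 23 July 2039.
Add 3 months to 23 July 2039: 23 October 2039.
23 October 2039 is a Sunday; no weekend or holiday adjustment applies.
Deadline: 23 October 2039.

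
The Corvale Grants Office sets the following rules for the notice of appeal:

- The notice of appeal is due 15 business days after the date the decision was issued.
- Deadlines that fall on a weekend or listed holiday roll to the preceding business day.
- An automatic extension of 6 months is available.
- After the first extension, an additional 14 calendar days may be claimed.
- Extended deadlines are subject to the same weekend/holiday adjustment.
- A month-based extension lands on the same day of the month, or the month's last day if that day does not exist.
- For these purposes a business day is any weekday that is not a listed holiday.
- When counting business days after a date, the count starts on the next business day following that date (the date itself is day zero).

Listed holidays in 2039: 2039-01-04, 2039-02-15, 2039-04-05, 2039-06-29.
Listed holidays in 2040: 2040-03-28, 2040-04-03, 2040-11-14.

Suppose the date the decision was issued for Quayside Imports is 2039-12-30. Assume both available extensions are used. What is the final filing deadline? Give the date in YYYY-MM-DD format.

2040-08-03

15 business days after 2039-12-30, excluding weekends and holidays, is 2040-01-20.
2040-01-20 falls on a Friday, which is a business day, so no adjustment is needed.
The 6 months extension carries 2040-01-20 to 2040-07-20.
Since 2040-07-20 is a Friday and not a holiday, the date is unchanged.
Add the 14 calendar-day extension to 2040-07-20: 2040-08-03.
2040-08-03 falls on a Friday, which is a business day, so no adjustment is needed.
Final deadline: 2040-08-03.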